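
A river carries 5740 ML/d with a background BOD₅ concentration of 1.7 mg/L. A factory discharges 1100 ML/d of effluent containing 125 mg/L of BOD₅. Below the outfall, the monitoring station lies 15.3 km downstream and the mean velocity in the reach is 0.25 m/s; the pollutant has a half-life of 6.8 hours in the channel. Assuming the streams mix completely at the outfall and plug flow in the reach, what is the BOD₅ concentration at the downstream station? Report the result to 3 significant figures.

3.81 mg/L

Flow-weighted average: C = (5740·1.700 + 1100·125.0) / 6840 = 147300/6840 = 21.53 mg/L.
Travel time t = 15.3·1000 / 0.25 = 61200 s = 17.00 h.
Half-life 6.8 h → k = ln 2 / 6.8 = 0.1019 h⁻¹ = 2.446 d⁻¹.
Decay over the reach: 21.53·exp(−kt) = 21.53·0.1768 = 3.806 mg/L.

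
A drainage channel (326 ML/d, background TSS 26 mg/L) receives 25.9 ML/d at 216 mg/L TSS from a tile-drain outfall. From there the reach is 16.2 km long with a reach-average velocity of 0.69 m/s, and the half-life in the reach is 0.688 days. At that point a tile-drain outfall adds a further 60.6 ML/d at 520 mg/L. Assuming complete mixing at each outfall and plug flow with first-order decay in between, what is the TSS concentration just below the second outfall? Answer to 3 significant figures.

102 mg/L

Flow-weighted average: C = (326.0·26.00 + 25.90·216.0) / 351.9 = 14070/351.9 = 39.98 mg/L; combined flow 351.9 ML/d.
Travel time t = 16.2·1000 / 0.69 = 23480 s = 6.522 h.
Half-life 0.688 d → k = ln 2 / 0.688 = 1.007 d⁻¹.
After decay, C = 39.98 × e^(−kt) = 39.98 × 0.7605 = 30.41 mg/L.
At the second outfall, C = (351.9·30.41 + 60.60·520.0) / (351.9 + 60.60) = 102.3 mg/L.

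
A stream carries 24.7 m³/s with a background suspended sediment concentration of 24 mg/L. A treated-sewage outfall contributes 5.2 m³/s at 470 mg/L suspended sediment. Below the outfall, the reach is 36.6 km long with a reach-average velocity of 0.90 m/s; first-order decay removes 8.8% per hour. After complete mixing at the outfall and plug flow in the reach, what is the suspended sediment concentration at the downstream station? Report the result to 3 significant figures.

Mass balance: C = (24.70·24.00 + 5.200·470.0) / 29.90 = 3037/29.90 = 101.6 mg/L.
Travel time t = 36.6·1000 / 0.90 = 40670 s = 11.30 h.
8.8%/h lost → k = −ln(1 − 0.088) = 0.09212 h⁻¹.
Applying C = C₀e^(−kt): 101.6 × 0.3533 = 35.88 mg/L.

35.9 mg/L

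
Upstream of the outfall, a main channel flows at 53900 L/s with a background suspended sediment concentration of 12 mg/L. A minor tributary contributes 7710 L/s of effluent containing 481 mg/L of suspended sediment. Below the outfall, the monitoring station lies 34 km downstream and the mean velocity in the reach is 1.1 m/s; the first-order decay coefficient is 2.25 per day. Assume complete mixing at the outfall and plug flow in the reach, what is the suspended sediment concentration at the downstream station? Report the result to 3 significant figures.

After mixing, C = (53900·12.00 + 7710·481.0) / 61610 = 4355000/61610 = 70.69 mg/L.
Travel time t = 34·1000 / 1.1 = 30910 s = 8.586 h.
First-order decay: C = 70.69·exp(−k·t) = 70.69·0.4471 = 31.61 mg/L.

31.6 mg/L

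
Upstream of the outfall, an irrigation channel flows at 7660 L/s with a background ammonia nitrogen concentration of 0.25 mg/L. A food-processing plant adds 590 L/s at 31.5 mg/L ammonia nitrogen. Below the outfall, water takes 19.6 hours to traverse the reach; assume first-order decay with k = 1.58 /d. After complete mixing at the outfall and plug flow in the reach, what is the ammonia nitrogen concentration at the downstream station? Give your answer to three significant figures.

Flow-weighted average: C = (7660·0.2500 + 590.0·31.50) / 8250 = 20500/8250 = 2.485 mg/L.
Applying C = C₀e^(−kt): 2.485 × 0.2752 = 0.6838 mg/L.

0.684 mg/L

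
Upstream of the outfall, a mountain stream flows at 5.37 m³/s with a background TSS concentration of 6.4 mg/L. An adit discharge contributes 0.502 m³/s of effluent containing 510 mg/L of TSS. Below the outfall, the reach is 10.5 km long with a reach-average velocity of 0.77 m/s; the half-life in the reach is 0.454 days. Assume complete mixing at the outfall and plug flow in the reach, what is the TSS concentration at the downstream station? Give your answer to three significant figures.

After mixing, C = (5.370·6.400 + 0.5020·510.0) / 5.872 = 290.4/5.872 = 49.45 mg/L.
Travel time t = 10.5·1000 / 0.77 = 13640 s = 3.788 h.
Half-life 0.454 d → k = ln 2 / 0.454 = 1.527 d⁻¹.
Decay over the reach: 49.45·exp(−kt) = 49.45·0.7859 = 38.86 mg/L.

38.9 mg/L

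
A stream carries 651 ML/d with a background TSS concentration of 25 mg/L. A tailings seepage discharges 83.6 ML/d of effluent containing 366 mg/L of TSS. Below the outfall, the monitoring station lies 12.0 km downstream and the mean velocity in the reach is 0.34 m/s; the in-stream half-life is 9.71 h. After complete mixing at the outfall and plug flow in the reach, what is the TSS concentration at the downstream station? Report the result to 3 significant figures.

31.7 mg/L

Flow-weighted average: C = (651.0·25.00 + 83.60·366.0) / 734.6 = 46870/734.6 = 63.81 mg/L.
Travel time t = 12.0·1000 / 0.34 = 35290 s = 9.804 h.
Half-life 9.71 h → k = ln 2 / 9.71 = 0.07138 h⁻¹ = 1.713 d⁻¹.
Decay over the reach: 63.81·exp(−kt) = 63.81·0.4967 = 31.69 mg/L.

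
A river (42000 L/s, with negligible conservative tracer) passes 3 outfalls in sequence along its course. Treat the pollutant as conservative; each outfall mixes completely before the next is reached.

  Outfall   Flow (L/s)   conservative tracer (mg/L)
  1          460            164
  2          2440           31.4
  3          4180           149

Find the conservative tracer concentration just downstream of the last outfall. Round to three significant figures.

15.8 mg/L

Below outfall 1: Q → 42460 L/s, C = (42000·0 + 460.0·164.0)/42460 = 1.777 mg/L.
Below outfall 2: Q → 44900 L/s, C = (42460·1.777 + 2440·31.40)/44900 = 3.387 mg/L.
Below outfall 3: Q → 49080 L/s, C = (44900·3.387 + 4180·149.0)/49080 = 15.79 mg/L.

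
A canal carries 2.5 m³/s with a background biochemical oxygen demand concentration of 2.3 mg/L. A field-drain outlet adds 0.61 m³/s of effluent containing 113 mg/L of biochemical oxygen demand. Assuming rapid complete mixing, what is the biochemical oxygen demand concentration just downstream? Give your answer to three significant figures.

Mass balance: C = (2.500·2.300 + 0.6100·113.0) / 3.110 = 74.68/3.110 = 24.01 mg/L.

24.0 mg/L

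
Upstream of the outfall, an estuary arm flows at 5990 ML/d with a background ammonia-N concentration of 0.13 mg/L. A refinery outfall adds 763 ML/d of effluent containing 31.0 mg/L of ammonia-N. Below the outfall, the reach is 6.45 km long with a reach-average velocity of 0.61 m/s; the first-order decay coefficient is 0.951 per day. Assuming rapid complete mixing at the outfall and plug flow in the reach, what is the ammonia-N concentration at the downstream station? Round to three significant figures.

Flow-weighted average: C = (5990·0.1300 + 763.0·31.00) / 6753 = 24430/6753 = 3.618 mg/L.
Travel time t = 6.45·1000 / 0.61 = 10570 s = 2.937 h.
First-order decay: C = 3.618·exp(−k·t) = 3.618·0.8901 = 3.220 mg/L.

3.22 mg/L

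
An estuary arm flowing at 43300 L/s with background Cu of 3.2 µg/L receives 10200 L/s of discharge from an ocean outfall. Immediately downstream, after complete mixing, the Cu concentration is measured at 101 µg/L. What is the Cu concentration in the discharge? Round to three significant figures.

516 µg/L

Mass balance: 43300·3.200 + 10200·Cₑ = 53500·101.0
→ Cₑ = (53500·101.0 − 43300·3.200) / 10200 = 516.2 µg/L.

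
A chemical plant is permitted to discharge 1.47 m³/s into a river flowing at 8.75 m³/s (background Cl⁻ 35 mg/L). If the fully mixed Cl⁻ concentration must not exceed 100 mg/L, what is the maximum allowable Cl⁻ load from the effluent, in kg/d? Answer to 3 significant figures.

61800 kg/d

Mass balance at the limit: 8.750·35.00 + 1.470·Cₑ = 10.22·100 → Cₑ = 486.9 mg/L.
Load = 1.470 m³/s × 486.9 g/m³ × 86 400 s/d = 61840 kg/d.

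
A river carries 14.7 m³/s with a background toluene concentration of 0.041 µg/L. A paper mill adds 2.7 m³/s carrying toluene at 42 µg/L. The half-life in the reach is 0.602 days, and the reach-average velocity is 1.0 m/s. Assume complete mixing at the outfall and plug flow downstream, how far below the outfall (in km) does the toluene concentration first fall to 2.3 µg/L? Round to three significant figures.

Conservation of mass: C = (14.70·0.04100 + 2.700·42.00) / 17.40 = 114.0/17.40 = 6.552 µg/L.
Half-life 0.602 d → k = ln 2 / 0.602 = 1.151 d⁻¹.
Set 6.552·exp(−k·t) = 2.3 → t = ln(6.552/2.3)/k = 78550 s = 21.82 h.
Distance = v·t = 1.0·78550 = 78550 m = 78.55 km.

78.6 km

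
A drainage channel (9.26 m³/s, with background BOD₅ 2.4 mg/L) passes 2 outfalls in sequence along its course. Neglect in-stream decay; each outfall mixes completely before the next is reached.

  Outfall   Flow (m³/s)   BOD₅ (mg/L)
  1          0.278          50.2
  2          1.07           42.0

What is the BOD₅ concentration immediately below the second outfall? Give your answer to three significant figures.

Below outfall 1: Q → 9.538 m³/s, C = (9.260·2.400 + 0.2780·50.20)/9.538 = 3.793 mg/L.
Below outfall 2: Q → 10.61 m³/s, C = (9.538·3.793 + 1.070·42.00)/10.61 = 7.647 mg/L.

7.65 mg/L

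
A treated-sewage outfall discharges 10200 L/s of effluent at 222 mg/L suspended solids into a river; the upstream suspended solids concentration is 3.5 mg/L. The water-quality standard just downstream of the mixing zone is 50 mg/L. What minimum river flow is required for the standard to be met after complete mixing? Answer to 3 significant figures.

37700 L/s

Set C_mix = 50: (Q·3.500 + 10200·222.0) / (Q + 10200) = 50
→ Q = 10200·(222.0 − 50)/(50 − 3.500) = 37730 L/s.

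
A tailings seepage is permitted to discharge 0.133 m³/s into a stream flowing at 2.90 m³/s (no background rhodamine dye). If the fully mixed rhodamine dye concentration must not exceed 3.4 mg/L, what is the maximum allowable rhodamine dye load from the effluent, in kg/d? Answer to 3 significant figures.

Mass balance at the limit: 2.900·0 + 0.1330·Cₑ = 3.033·3.4 → Cₑ = 77.54 mg/L.
Load = 0.1330 m³/s × 77.54 g/m³ × 86 400 s/d = 891.0 kg/d.

891 kg/d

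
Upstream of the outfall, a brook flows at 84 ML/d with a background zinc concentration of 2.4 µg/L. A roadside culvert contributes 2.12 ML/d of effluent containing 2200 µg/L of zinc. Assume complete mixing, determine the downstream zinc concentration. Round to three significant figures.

Conservation of mass: C = (84.00·2.400 + 2.120·2200) / 86.12 = 4866/86.12 = 56.50 µg/L.

56.5 µg/L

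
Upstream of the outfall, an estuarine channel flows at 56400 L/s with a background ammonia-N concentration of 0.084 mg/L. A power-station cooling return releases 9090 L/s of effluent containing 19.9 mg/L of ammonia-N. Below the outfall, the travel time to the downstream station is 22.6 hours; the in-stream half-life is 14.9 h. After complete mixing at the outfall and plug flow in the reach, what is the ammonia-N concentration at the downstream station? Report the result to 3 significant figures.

Flow-weighted average: C = (56400·0.08400 + 9090·19.90) / 65490 = 185600/65490 = 2.834 mg/L.
Half-life 14.9 h → k = ln 2 / 14.9 = 0.04652 h⁻¹ = 1.116 d⁻¹.
Decay over the reach: 2.834·exp(−kt) = 2.834·0.3495 = 0.9905 mg/L.

0.991 mg/L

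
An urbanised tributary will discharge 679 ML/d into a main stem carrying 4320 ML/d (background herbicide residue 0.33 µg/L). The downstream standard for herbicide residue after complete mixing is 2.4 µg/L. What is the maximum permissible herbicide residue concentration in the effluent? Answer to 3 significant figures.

15.6 µg/L

At the limit, (Qr·Cr + Qe·Cₑ)/(Qr + Qe) = 2.4:
Cₑ = (4999·2.4 − 4320·0.3300) / 679.0 = 15.57 µg/L.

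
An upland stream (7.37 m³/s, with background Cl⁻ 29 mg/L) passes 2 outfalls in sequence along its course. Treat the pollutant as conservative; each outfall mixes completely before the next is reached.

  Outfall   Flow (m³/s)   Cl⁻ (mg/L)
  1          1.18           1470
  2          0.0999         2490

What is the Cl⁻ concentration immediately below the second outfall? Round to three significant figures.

Below outfall 1: Q → 8.550 m³/s, C = (7.370·29.00 + 1.180·1470)/8.550 = 227.9 mg/L.
Below outfall 2: Q → 8.650 m³/s, C = (8.550·227.9 + 0.09990·2490)/8.650 = 254.0 mg/L.

254 mg/L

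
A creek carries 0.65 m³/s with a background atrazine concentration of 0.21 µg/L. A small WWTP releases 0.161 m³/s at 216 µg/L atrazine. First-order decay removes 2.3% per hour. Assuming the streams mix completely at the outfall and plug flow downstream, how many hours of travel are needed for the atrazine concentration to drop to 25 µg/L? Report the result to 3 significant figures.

Mixed concentration C = ΣQC/ΣQ = (0.6500·0.2100 + 0.1610·216.0) / 0.8110 = 34.91/0.8110 = 43.05 µg/L.
2.3%/h lost → k = −ln(1 − 0.023) = 0.02327 h⁻¹.
43.05·exp(−k·t) = 25 → t = ln(43.05/25)/k = 84080 s = 23.36 h.

23.4 h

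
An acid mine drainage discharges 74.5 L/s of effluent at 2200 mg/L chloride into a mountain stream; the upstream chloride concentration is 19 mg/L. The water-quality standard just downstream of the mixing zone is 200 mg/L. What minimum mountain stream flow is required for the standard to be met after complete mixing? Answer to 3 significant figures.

823 L/s

Set C_mix = 200: (Q·19.00 + 74.50·2200) / (Q + 74.50) = 200
→ Q = 74.50·(2200 − 200)/(200 − 19.00) = 823.2 L/s.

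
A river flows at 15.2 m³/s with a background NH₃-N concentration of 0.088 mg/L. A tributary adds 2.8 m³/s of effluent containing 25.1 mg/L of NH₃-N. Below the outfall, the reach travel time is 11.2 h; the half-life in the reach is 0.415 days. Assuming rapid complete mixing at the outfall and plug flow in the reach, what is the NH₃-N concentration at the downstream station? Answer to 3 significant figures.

Conservation of mass: C = (15.20·0.08800 + 2.800·25.10) / 18.00 = 71.62/18.00 = 3.979 mg/L.
Half-life 0.415 d → k = ln 2 / 0.415 = 1.670 d⁻¹.
After decay, C = 3.979 × e^(−kt) = 3.979 × 0.4587 = 1.825 mg/L.

1.82 mg/L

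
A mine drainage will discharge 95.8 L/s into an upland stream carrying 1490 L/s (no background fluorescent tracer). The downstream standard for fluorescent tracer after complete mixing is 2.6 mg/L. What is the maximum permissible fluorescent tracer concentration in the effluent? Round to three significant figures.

43.0 mg/L

At the limit, (Qr·Cr + Qe·Cₑ)/(Qr + Qe) = 2.6:
Cₑ = (1586·2.6 − 1490·0) / 95.80 = 43.04 mg/L.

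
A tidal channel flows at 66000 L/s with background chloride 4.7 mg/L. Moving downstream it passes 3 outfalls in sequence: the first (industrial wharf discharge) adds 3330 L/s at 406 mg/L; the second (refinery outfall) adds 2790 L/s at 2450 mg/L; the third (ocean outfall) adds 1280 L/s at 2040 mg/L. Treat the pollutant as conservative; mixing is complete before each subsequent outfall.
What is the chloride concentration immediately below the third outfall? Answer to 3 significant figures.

151 mg/L

After outfall 1: Q = 66000 + 3330 = 69330 L/s; C = (66000·4.700 + 3330·406.0)/69330 = 23.97 mg/L.
After outfall 2: Q = 69330 + 2790 = 72120 L/s; C = (69330·23.97 + 2790·2450)/72120 = 117.8 mg/L.
After outfall 3: Q = 72120 + 1280 = 73400 L/s; C = (72120·117.8 + 1280·2040)/73400 = 151.3 mg/L.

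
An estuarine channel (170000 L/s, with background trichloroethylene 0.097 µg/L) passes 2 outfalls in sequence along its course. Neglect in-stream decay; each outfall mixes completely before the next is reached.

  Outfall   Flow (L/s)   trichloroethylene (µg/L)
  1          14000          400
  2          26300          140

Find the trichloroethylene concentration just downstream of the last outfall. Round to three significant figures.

44.2 µg/L

After outfall 1: Q = 170000 + 14000 = 184000 L/s; C = (170000·0.09700 + 14000·400.0)/184000 = 30.52 µg/L.
After outfall 2: Q = 184000 + 26300 = 210300 L/s; C = (184000·30.52 + 26300·140.0)/210300 = 44.22 µg/L.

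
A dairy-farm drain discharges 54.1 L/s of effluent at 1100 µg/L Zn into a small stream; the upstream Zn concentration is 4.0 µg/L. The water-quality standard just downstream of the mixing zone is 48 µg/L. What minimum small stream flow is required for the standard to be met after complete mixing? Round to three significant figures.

Set C_mix = 48: (Q·4.000 + 54.10·1100) / (Q + 54.10) = 48
→ Q = 54.10·(1100 − 48)/(48 − 4.000) = 1293 L/s.

1290 L/s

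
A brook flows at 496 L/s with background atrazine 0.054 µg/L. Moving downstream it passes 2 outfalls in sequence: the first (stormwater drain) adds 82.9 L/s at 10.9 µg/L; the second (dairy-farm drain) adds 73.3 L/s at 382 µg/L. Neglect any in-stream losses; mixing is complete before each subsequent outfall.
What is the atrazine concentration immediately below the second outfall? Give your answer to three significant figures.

44.4 µg/L

Outfall 1: combined Q = 578.9 L/s; C = (496.0·0.05400 + 82.90·10.90)/578.9 = 1.607 µg/L.
Outfall 2: combined Q = 652.2 L/s; C = (578.9·1.607 + 73.30·382.0)/652.2 = 44.36 µg/L.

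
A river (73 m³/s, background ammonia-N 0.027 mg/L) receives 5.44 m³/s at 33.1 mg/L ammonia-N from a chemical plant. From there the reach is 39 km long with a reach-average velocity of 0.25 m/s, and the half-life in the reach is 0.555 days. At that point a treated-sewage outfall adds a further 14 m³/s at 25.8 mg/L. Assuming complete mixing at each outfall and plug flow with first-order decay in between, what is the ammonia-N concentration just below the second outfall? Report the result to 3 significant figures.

4.11 mg/L

Flow-weighted average: C = (73.00·0.02700 + 5.440·33.10) / 78.44 = 182.0/78.44 = 2.321 mg/L; combined flow 78.44 m³/s.
Travel time t = 39·1000 / 0.25 = 156000 s = 43.33 h.
Half-life 0.555 d → k = ln 2 / 0.555 = 1.249 d⁻¹.
After decay, C = 2.321 × e^(−kt) = 2.321 × 0.1049 = 0.2434 mg/L.
Second outfall: C = (78.44·0.2434 + 14.00·25.80)/92.44 = 4.114 mg/L.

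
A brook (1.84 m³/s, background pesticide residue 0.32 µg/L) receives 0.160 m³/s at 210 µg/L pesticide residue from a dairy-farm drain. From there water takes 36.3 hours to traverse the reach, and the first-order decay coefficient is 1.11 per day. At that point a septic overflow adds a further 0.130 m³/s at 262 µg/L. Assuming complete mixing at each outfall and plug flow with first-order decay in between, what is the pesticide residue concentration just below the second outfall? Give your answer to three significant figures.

Flow-weighted average: C = (1.840·0.3200 + 0.1600·210.0) / 2.000 = 34.19/2.000 = 17.09 µg/L; combined flow 2.000 m³/s.
Applying C = C₀e^(−kt): 17.09 × 0.1866 = 3.190 µg/L.
At the second outfall, C = (2.000·3.190 + 0.1300·262.0) / (2.000 + 0.1300) = 18.99 µg/L.

19.0 µg/L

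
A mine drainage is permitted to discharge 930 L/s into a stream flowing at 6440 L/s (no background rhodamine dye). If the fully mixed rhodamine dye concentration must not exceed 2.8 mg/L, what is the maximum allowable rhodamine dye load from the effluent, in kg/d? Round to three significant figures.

1780 kg/d

Mass balance at the limit: 6440·0 + 930.0·Cₑ = 7370·2.8 → Cₑ = 22.19 mg/L.
930.0 L/s = 0.9300 m³/s. Load = 0.9300 m³/s × 22.19 g/m³ × 86 400 s/d = 1783 kg/d.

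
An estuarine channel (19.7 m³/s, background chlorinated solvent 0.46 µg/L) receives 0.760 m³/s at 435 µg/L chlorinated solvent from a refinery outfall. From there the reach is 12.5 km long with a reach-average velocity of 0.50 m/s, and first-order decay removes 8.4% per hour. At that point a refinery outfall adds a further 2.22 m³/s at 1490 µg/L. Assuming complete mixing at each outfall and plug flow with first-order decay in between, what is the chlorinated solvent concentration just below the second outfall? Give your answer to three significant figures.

154 µg/L

Mass balance: C = (19.70·0.4600 + 0.7600·435.0) / 20.46 = 339.7/20.46 = 16.60 µg/L; combined flow 20.46 m³/s.
Travel time t = 12.5·1000 / 0.50 = 25000 s = 6.944 h.
8.4%/h lost → k = −ln(1 − 0.084) = 0.08774 h⁻¹.
Applying C = C₀e^(−kt): 16.60 × 0.5437 = 9.027 µg/L.
At the second outfall, C = (20.46·9.027 + 2.220·1490) / (20.46 + 2.220) = 154.0 µg/L.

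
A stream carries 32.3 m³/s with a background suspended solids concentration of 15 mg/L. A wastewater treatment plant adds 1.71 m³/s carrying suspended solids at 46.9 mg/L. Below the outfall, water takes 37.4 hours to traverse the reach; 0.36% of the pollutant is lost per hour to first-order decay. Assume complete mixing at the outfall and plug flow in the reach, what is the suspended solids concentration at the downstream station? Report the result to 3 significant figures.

Mass balance: C = (32.30·15.00 + 1.710·46.90) / 34.01 = 564.7/34.01 = 16.60 mg/L.
0.36%/h lost → k = −ln(1 − 0.0036) = 0.003606 h⁻¹.
Decay over the reach: 16.60·exp(−kt) = 16.60·0.8738 = 14.51 mg/L.

14.5 mg/L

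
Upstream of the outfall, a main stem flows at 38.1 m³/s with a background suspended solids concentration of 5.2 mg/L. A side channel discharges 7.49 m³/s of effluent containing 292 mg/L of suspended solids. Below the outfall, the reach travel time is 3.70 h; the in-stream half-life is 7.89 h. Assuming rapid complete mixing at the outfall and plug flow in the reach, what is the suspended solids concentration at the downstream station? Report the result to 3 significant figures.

After mixing, C = (38.10·5.200 + 7.490·292.0) / 45.59 = 2385/45.59 = 52.32 mg/L.
Half-life 7.89 h → k = ln 2 / 7.89 = 0.08785 h⁻¹ = 2.108 d⁻¹.
Applying C = C₀e^(−kt): 52.32 × 0.7225 = 37.80 mg/L.

37.8 mg/L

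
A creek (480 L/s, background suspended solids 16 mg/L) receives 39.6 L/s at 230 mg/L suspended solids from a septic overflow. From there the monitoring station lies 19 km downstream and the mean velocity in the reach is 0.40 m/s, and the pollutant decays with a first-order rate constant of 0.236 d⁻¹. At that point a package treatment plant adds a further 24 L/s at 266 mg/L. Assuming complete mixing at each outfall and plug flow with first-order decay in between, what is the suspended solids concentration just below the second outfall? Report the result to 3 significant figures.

38.9 mg/L

Flow-weighted average: C = (480.0·16.00 + 39.60·230.0) / 519.6 = 16790/519.6 = 32.31 mg/L; combined flow 519.6 L/s.
Travel time t = 19·1000 / 0.40 = 47500 s = 13.19 h.
Decay over the reach: 32.31·exp(−kt) = 32.31·0.8783 = 28.38 mg/L.
At the second outfall, C = (519.6·28.38 + 24.00·266.0) / (519.6 + 24.00) = 38.87 mg/L.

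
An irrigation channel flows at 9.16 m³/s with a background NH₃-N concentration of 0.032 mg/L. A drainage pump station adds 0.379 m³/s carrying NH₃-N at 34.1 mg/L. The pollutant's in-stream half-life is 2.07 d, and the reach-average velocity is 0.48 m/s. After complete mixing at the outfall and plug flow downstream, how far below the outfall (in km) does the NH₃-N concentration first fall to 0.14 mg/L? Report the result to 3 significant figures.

Mass balance: C = (9.160·0.03200 + 0.3790·34.10) / 9.539 = 13.22/9.539 = 1.386 mg/L.
Half-life 2.07 d → k = ln 2 / 2.07 = 0.3349 d⁻¹.
Set 1.386·exp(−k·t) = 0.14 → t = ln(1.386/0.14)/k = 591400 s = 164.3 h.
Distance = v·t = 0.48·591400 = 283900 m = 283.9 km.

284 km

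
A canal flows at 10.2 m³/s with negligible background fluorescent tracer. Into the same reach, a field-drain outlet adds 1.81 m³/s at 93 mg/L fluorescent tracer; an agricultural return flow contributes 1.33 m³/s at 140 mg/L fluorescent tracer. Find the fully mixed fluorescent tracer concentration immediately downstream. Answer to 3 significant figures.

After mixing, C = (10.20·0 + 1.810·93.00 + 1.330·140.0) / 13.34 = 354.5/13.34 = 26.58 mg/L.

26.6 mg/L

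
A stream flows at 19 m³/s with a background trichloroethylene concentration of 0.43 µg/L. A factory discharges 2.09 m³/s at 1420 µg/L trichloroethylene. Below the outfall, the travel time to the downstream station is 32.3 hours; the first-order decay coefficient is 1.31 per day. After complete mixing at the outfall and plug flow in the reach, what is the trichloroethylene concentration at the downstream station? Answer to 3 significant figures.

24.2 µg/L

Flow-weighted average: C = (19.00·0.4300 + 2.090·1420) / 21.09 = 2976/21.09 = 141.1 µg/L.
Decay over the reach: 141.1·exp(−kt) = 141.1·0.1715 = 24.20 µg/L.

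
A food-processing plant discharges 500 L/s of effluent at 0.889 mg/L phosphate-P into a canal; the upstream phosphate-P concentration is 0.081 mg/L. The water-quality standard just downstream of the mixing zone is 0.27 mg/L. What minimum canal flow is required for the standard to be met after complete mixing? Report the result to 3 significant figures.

1640 L/s

Set C_mix = 0.27: (Q·0.08100 + 500.0·0.8890) / (Q + 500.0) = 0.27
→ Q = 500.0·(0.8890 − 0.27)/(0.27 − 0.08100) = 1638 L/s.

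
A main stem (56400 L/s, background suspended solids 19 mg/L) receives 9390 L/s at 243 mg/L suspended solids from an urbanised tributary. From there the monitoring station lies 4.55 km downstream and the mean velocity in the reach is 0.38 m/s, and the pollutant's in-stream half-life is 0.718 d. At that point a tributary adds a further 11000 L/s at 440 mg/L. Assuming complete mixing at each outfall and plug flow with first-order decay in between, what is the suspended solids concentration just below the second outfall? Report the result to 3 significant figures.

After mixing, C = (56400·19.00 + 9390·243.0) / 65790 = 3353000/65790 = 50.97 mg/L; combined flow 65790 L/s.
Travel time t = 4.55·1000 / 0.38 = 11970 s = 3.326 h.
Half-life 0.718 d → k = ln 2 / 0.718 = 0.9654 d⁻¹.
After decay, C = 50.97 × e^(−kt) = 50.97 × 0.8748 = 44.59 mg/L.
At the second outfall, C = (65790·44.59 + 11000·440.0) / (65790 + 11000) = 101.2 mg/L.

101 mg/L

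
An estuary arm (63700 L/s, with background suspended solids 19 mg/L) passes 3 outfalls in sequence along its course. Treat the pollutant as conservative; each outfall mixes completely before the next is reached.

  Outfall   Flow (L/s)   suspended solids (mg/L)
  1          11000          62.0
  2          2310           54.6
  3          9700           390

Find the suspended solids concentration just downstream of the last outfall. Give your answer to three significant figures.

Outfall 1: combined Q = 74700 L/s; C = (63700·19.00 + 11000·62.00)/74700 = 25.33 mg/L.
Outfall 2: combined Q = 77010 L/s; C = (74700·25.33 + 2310·54.60)/77010 = 26.21 mg/L.
Outfall 3: combined Q = 86710 L/s; C = (77010·26.21 + 9700·390.0)/86710 = 66.91 mg/L.

66.9 mg/L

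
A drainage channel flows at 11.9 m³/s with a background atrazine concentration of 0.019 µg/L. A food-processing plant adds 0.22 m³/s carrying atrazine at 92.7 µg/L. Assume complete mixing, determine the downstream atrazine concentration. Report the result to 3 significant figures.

1.70 µg/L

Flow-weighted average: C = (11.90·0.01900 + 0.2200·92.70) / 12.12 = 20.62/12.12 = 1.701 µg/L.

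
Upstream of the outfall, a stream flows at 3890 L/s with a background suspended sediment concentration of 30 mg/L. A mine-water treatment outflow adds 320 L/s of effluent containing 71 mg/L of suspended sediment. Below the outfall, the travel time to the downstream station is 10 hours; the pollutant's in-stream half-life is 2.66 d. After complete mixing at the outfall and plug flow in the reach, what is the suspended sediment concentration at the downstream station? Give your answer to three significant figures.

29.7 mg/L

After mixing, C = (3890·30.00 + 320.0·71.00) / 4210 = 139400/4210 = 33.12 mg/L.
Half-life 2.66 d → k = ln 2 / 2.66 = 0.2606 d⁻¹.
After decay, C = 33.12 × e^(−kt) = 33.12 × 0.8971 = 29.71 mg/L.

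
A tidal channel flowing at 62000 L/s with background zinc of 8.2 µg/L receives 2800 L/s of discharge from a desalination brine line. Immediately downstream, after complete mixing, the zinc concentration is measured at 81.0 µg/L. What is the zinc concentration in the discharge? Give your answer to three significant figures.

Mass balance: 62000·8.200 + 2800·Cₑ = 64800·81.00
→ Cₑ = (64800·81.00 − 62000·8.200) / 2800 = 1693 µg/L.

1690 µg/L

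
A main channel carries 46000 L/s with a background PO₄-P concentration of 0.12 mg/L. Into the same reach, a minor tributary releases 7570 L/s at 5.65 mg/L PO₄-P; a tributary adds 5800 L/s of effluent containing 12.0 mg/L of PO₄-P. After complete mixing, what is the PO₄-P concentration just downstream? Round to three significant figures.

After mixing, C = (46000·0.1200 + 7570·5.650 + 5800·12.00) / 59370 = 117900/59370 = 1.986 mg/L.

1.99 mg/L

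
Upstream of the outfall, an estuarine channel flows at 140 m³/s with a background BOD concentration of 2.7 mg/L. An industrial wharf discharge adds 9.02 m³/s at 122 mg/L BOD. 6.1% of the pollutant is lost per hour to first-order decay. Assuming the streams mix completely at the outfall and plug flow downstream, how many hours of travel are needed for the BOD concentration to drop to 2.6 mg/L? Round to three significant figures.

21.3 h

Flow-weighted average: C = (140.0·2.700 + 9.020·122.0) / 149.0 = 1478/149.0 = 9.921 mg/L.
6.1%/h lost → k = −ln(1 − 0.061) = 0.06294 h⁻¹.
9.921·exp(−k·t) = 2.6 → t = ln(9.921/2.6)/k = 76600 s = 21.28 h.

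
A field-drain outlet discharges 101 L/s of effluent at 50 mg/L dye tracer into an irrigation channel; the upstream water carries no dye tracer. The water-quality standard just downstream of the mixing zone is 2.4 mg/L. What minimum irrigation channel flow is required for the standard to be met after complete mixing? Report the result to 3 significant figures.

2000 L/s

Set C_mix = 2.4: (Q·0 + 101.0·50.00) / (Q + 101.0) = 2.4
→ Q = 101.0·(50.00 − 2.4)/(2.4 − 0) = 2003 L/s.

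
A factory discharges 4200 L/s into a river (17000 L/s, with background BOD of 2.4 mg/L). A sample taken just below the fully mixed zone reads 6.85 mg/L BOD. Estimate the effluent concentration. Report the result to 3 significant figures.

Mass balance: 17000·2.400 + 4200·Cₑ = 21200·6.850
→ Cₑ = (21200·6.850 − 17000·2.400) / 4200 = 24.86 mg/L.

24.9 mg/L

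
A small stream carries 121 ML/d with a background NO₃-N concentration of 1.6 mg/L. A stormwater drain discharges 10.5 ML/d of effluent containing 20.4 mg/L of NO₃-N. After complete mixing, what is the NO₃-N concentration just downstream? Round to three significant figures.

3.10 mg/L

Mixed concentration C = ΣQC/ΣQ = (121.0·1.600 + 10.50·20.40) / 131.5 = 407.8/131.5 = 3.101 mg/L.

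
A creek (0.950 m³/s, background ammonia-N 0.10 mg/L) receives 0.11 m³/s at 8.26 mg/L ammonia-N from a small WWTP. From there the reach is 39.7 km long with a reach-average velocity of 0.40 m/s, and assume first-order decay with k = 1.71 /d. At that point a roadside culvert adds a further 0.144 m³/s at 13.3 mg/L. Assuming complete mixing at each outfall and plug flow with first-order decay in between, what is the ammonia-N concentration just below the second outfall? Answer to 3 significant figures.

1.71 mg/L

After mixing, C = (0.9500·0.1000 + 0.1100·8.260) / 1.060 = 1.004/1.060 = 0.9468 mg/L; combined flow 1.060 m³/s.
Travel time t = 39.7·1000 / 0.40 = 99250 s = 27.57 h.
Applying C = C₀e^(−kt): 0.9468 × 0.1403 = 0.1328 mg/L.
Second outfall: C = (1.060·0.1328 + 0.1440·13.30)/1.204 = 1.708 mg/L.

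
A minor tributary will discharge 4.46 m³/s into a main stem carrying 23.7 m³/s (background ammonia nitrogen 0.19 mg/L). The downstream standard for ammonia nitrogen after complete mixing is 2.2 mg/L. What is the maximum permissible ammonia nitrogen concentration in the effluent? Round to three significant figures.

12.9 mg/L

At the limit, (Qr·Cr + Qe·Cₑ)/(Qr + Qe) = 2.2:
Cₑ = (28.16·2.2 − 23.70·0.1900) / 4.460 = 12.88 mg/L.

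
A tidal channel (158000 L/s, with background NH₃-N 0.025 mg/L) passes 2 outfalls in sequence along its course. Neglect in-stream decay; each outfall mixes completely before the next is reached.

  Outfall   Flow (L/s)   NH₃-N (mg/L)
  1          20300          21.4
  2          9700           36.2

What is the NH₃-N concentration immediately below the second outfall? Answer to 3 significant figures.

4.20 mg/L

Below outfall 1: Q → 178300 L/s, C = (158000·0.02500 + 20300·21.40)/178300 = 2.459 mg/L.
Below outfall 2: Q → 188000 L/s, C = (178300·2.459 + 9700·36.20)/188000 = 4.200 mg/L.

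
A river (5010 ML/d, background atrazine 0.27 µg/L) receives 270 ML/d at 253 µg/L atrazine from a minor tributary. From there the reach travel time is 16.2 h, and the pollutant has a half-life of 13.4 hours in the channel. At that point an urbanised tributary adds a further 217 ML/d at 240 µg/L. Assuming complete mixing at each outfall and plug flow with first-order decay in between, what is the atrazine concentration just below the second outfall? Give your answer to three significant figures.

15.0 µg/L

Mixed concentration C = ΣQC/ΣQ = (5010·0.2700 + 270.0·253.0) / 5280 = 69660/5280 = 13.19 µg/L; combined flow 5280 ML/d.
Half-life 13.4 h → k = ln 2 / 13.4 = 0.05173 h⁻¹ = 1.241 d⁻¹.
Decay over the reach: 13.19·exp(−kt) = 13.19·0.4326 = 5.707 µg/L.
Second outfall: C = (5280·5.707 + 217.0·240.0)/5497 = 14.96 µg/L.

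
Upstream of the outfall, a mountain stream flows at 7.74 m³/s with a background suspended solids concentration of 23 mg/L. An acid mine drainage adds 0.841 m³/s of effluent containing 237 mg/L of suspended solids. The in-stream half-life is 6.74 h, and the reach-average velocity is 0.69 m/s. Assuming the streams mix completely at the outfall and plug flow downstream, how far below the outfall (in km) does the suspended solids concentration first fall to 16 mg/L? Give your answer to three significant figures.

24.4 km

Mixed concentration C = ΣQC/ΣQ = (7.740·23.00 + 0.8410·237.0) / 8.581 = 377.3/8.581 = 43.97 mg/L.
Half-life 6.74 h → k = ln 2 / 6.74 = 0.1028 h⁻¹ = 2.468 d⁻¹.
Set 43.97·exp(−k·t) = 16 → t = ln(43.97/16)/k = 35390 s = 9.831 h.
Distance = v·t = 0.69·35390 = 24420 m = 24.42 km.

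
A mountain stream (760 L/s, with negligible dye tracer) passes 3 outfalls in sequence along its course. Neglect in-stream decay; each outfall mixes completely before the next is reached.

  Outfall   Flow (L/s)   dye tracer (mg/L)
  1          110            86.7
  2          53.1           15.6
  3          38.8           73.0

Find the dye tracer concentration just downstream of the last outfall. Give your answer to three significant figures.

13.7 mg/L

Below outfall 1: Q → 870.0 L/s, C = (760.0·0 + 110.0·86.70)/870.0 = 10.96 mg/L.
Below outfall 2: Q → 923.1 L/s, C = (870.0·10.96 + 53.10·15.60)/923.1 = 11.23 mg/L.
Below outfall 3: Q → 961.9 L/s, C = (923.1·11.23 + 38.80·73.00)/961.9 = 13.72 mg/L.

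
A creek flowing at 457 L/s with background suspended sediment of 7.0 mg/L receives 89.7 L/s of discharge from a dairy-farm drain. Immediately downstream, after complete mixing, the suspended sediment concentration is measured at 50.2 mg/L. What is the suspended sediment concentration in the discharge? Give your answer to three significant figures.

270 mg/L

Mass balance: 457.0·7.000 + 89.70·Cₑ = 546.7·50.20
→ Cₑ = (546.7·50.20 − 457.0·7.000) / 89.70 = 270.3 mg/L.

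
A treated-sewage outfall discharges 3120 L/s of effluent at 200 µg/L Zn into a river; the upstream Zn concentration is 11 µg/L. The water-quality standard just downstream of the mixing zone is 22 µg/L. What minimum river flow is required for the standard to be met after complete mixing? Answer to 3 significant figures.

Set C_mix = 22: (Q·11.00 + 3120·200.0) / (Q + 3120) = 22
→ Q = 3120·(200.0 − 22)/(22 − 11.00) = 50490 L/s.

50500 L/s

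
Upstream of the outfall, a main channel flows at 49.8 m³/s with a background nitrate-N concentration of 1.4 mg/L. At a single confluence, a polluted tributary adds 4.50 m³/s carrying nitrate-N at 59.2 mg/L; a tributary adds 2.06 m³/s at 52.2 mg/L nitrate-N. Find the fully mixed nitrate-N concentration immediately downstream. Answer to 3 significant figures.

Conservation of mass: C = (49.80·1.400 + 4.500·59.20 + 2.060·52.20) / 56.36 = 443.7/56.36 = 7.872 mg/L.

7.87 mg/L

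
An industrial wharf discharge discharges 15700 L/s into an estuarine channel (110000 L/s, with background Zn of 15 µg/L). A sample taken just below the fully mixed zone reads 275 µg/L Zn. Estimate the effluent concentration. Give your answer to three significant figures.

2100 µg/L

Mass balance: 110000·15.00 + 15700·Cₑ = 125700·275.0
→ Cₑ = (125700·275.0 − 110000·15.00) / 15700 = 2097 µg/L.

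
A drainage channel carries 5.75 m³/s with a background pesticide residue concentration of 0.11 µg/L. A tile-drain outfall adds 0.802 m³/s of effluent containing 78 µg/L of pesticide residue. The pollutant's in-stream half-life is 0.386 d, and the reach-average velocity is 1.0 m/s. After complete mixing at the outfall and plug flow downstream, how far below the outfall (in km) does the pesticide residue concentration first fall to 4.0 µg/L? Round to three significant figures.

42.3 km

Flow-weighted average: C = (5.750·0.1100 + 0.8020·78.00) / 6.552 = 63.19/6.552 = 9.644 µg/L.
Half-life 0.386 d → k = ln 2 / 0.386 = 1.796 d⁻¹.
Set 9.644·exp(−k·t) = 4.0 → t = ln(9.644/4.0)/k = 42340 s = 11.76 h.
Distance = v·t = 1.0·42340 = 42340 m = 42.34 km.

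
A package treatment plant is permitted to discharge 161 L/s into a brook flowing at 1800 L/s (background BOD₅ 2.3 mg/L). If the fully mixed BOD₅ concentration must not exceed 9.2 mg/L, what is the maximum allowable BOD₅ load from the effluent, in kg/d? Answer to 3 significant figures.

Mass balance at the limit: 1800·2.300 + 161.0·Cₑ = 1961·9.2 → Cₑ = 86.34 mg/L.
161.0 L/s = 0.1610 m³/s. Load = 0.1610 m³/s × 86.34 g/m³ × 86 400 s/d = 1201 kg/d.

1200 kg/d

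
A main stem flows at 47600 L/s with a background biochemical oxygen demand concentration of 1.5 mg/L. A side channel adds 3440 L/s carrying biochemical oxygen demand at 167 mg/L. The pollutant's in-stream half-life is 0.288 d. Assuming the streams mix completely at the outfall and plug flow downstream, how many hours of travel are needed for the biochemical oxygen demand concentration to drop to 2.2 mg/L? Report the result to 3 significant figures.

Mass balance: C = (47600·1.500 + 3440·167.0) / 51040 = 645900/51040 = 12.65 mg/L.
Half-life 0.288 d → k = ln 2 / 0.288 = 2.407 d⁻¹.
12.65·exp(−k·t) = 2.2 → t = ln(12.65/2.2)/k = 62810 s = 17.45 h.

17.4 h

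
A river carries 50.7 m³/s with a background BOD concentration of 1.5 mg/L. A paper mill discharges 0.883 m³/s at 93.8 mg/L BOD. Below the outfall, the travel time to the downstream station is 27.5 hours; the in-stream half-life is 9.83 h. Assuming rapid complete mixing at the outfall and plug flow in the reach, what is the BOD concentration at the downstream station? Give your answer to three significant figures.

Mass balance: C = (50.70·1.500 + 0.8830·93.80) / 51.58 = 158.9/51.58 = 3.080 mg/L.
Half-life 9.83 h → k = ln 2 / 9.83 = 0.07051 h⁻¹ = 1.692 d⁻¹.
Applying C = C₀e^(−kt): 3.080 × 0.1438 = 0.4430 mg/L.

0.443 mg/L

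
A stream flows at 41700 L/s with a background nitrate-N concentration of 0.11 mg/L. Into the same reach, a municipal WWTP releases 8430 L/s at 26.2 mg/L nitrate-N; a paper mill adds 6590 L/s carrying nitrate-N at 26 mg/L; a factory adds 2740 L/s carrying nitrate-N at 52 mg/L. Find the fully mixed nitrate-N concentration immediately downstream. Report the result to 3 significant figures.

9.07 mg/L

Conservation of mass: C = (41700·0.1100 + 8430·26.20 + 6590·26.00 + 2740·52.00) / 59460 = 539300/59460 = 9.070 mg/L.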